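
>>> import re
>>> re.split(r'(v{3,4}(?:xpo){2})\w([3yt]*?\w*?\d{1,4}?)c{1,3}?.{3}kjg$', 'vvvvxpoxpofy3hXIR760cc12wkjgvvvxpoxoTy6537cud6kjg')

['', 'vvvvxpoxpo', 'y3hXIR760cc12wkjgvvvxpoxoTy6537', '']

This matches 3 to 4 of the literal 'v', then the literal 'xpo' repeated 2 times (captured); then a word character; then zero or more of one of [3yt] (lazy), then zero or more of a word character (lazy), then 1 to 4 of a digit (lazy) (captured); then 1 to 3 of the literal 'c' (lazy), then exactly 3 of any character, then the literal 'kjg'; then anchored at the end.
Matches to split on: at [0:49] → 'vvvvxpoxpofy3hXIR760cc12wkjgvvvxpoxoTy6537cud6kjg'.
Because the pattern has a capturing group, `split` also inserts each captured text between the pieces.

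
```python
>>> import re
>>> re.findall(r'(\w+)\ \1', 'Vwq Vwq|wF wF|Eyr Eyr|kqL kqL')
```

['Vwq', 'wF', 'Eyr', 'kqL']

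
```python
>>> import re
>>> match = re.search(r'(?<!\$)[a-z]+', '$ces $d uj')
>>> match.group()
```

The negative lookaround is zero-width — it rules out positions where the adjacent text would match, without consuming anything.
The match spans [2:4] → 'es'.

'es'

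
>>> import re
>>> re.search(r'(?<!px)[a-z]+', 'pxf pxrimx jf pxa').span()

The negative lookaround is zero-width — it rules out positions where the adjacent text would match, without consuming anything.
`re.search` tries every starting position until one works.
The match spans [0:3] → 'pxf'.

(0, 3)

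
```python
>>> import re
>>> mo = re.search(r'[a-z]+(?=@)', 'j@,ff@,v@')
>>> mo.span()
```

(0, 1)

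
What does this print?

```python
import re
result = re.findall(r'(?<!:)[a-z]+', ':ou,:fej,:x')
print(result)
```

['u', 'ej']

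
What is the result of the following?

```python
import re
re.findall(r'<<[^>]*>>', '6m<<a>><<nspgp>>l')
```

['<<a>>', '<<nspgp>>']

Scanning left to right: at [2:7] → '<<a>>'; at [7:16] → '<<nspgp>>'.
No capturing groups, so `findall` returns the 2 full match strings.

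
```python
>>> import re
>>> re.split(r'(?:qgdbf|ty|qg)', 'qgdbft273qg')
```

['', 't273', '']

The regex engine tests alternatives in the order written; an earlier branch that matches wins even if a later one would match more.
`split` removes every match and returns the 3 fragments in between.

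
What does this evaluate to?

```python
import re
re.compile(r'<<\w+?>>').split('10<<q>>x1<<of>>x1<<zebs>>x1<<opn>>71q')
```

['10', 'x1', 'x1', 'x1', '71q']

`split` removes every match and returns the 5 fragments in between.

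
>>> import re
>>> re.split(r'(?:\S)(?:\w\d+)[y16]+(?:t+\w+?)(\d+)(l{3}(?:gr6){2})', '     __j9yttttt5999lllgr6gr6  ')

The `?` after the quantifier makes it lazy — it takes as little as possible before letting the rest of the pattern try.
Because the pattern has a capturing group, `split` also inserts each captured text between the pieces.

['     _', '999', 'lllgr6gr6', '  ']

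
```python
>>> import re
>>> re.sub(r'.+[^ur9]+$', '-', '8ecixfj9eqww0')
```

The pattern matches one or more of any character; then one or more of any character except [ur9]; then anchored at the end.
Matches: at [0:13] → '8ecixfj9eqww0'.
Every occurrence is swapped for '-'.

'-'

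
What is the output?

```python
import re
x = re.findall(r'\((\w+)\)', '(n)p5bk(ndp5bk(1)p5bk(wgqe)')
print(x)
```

['n', '1', 'wgqe']

Scanning left to right: at [0:3] match '(n)', group 1 = 'n'; at [14:17] match '(1)', group 1 = '1'; at [21:27] match '(wgqe)', group 1 = 'wgqe'.
With a single group, `findall` returns only what that group captured — 3 items.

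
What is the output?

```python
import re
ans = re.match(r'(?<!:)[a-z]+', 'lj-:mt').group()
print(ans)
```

lj

`match` is anchored at position 0; if the pattern doesn't fit there, it returns None.
The match spans [0:2] → 'lj'.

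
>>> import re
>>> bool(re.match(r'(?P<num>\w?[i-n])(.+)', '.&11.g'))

False

With `match`, the pattern is implicitly anchored at the beginning.
Here position 0 doesn't satisfy it, so the call returns None, and `bool(None)` is False.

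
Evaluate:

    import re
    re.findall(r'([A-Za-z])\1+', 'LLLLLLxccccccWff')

After group 1 captures some text, `\1` only succeeds where that same text appears again.
With a single group, `findall` returns only what that group captured — 3 items.

['L', 'c', 'f']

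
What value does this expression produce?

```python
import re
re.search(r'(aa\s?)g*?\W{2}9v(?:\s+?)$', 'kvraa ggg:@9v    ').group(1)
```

This matches the literal 'aa', then optionally whitespace (captured); then zero or more of a literal 'g' (lazy), then exactly 2 of a non-word character, then the literal '9v'; then one or more of whitespace (lazy) (non-capturing group); then anchored at the end.
`re.search` scans for the first position where the pattern succeeds.
The match spans [3:17] → 'aa ggg:@9v    '.
Captured: group 1 = 'aa '.

'aa '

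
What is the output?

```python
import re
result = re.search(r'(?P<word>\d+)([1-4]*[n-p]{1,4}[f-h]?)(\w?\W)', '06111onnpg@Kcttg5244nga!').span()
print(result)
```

(0, 11)

This matches one or more of a digit (captured as 'word'); then zero or more of a character in [1-4], then 1 to 4 of a character in [n-p], then optionally a character in [f-h] (captured); then optionally a word character, then a non-word character (captured).
`re.search` scans for the first position where the pattern succeeds.
The match spans [0:11] → '06111onnpg@'.
Captured: group 1 = '06111', group 2 = 'onnpg', group 3 = '@'.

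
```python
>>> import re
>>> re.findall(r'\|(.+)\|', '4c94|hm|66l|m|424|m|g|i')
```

['hm|66l|m|424|m|g']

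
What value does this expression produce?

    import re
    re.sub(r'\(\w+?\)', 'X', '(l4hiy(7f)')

'(l4hiyX'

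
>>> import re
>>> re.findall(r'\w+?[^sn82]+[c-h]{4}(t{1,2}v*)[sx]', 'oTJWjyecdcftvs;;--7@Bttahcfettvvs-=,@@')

This matches one or more of a word character (lazy), then one or more of any character except [sn82]; then exactly 4 of a character in [c-h]; then 1 to 2 of a literal 't', then zero or more of the literal 'v' (captured); then one of [sx].
Scanning left to right: at [0:14] match 'oTJWjyecdcftvs', group 1 = 'tv'; at [18:33] match '7@Bttahcfettvvs', group 1 = 'ttvv'.
With a single group, `findall` returns only what that group captured — 2 items.

['tv', 'ttvv']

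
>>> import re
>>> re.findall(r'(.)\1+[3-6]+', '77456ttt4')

['7', 't']

`\1` is not a pattern — it's the concrete string captured by group 1, re-applied verbatim.
Scanning left to right: at [0:5] match '77456', group 1 = '7'; at [5:9] match 'ttt4', group 1 = 't'.
With a single group, `findall` returns only what that group captured — 2 items.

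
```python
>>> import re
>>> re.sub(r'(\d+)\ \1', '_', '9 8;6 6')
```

`\1` has to match the exact text group 1 already captured.
Matches: at [4:7] → '6 6'.
Each match is replaced by '_'.

'9 8;_'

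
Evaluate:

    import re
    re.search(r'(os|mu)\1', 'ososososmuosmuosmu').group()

A backreference is literal: `\1` must see the identical characters the first group matched.
The match spans [0:4] → 'osos'.

'osos'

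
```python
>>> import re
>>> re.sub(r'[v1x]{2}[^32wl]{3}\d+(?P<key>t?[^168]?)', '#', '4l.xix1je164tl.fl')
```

Pattern: exactly 2 of one of [v1x], then exactly 3 of any character except [32wl]; then one or more of a digit; then optionally a literal 't', then optionally any character except [168] (captured as 'key').
Matches: at [5:14] → 'x1je164tl'.
Each match is replaced by '#'.

'4l.xi#.fl'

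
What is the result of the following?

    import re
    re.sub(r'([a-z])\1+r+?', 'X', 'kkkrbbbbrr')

'XXr'

A backreference is literal: `\1` must see the identical characters the first group matched.
Each match is replaced by 'X'.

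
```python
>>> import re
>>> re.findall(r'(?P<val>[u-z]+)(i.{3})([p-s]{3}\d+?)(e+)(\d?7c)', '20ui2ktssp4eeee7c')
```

[('u', 'i2kt', 'ssp4', 'eeee', '7c')]

The pattern matches one or more of a character in [u-z] (captured as 'val'); then a literal 'i', then exactly 3 of any character (captured); then exactly 3 of a character in [p-s], then one or more of a digit (lazy) (captured); then one or more of a literal 'e' (captured); then optionally a digit, then the literal '7c' (captured).
Scanning left to right: at [2:17] match 'ui2ktssp4eeee7c', groups = ('u', 'i2kt', 'ssp4', 'eeee', '7c').
With 5 capturing groups, `findall` returns a 5-tuple per match.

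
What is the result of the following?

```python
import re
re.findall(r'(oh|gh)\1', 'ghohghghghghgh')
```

['gh', 'gh']

The backreference `\1` re-matches whatever the first group consumed, character for character.
One capturing group, so `findall` returns just the captured substring from each match — 2 in all.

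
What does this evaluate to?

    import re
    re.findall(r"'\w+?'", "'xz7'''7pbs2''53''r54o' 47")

["'xz7'", "'7pbs2'", "'53'", "'r54o'"]

Matches: at [0:5] → "'xz7'"; at [6:13] → "'7pbs2'"; at [13:17] → "'53'"; at [17:23] → "'r54o'".
With no groups in the pattern, `findall` gives back each whole match — 4 here.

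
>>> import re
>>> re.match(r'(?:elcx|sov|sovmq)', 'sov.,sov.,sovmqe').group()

'sov'

`match` is anchored at position 0; if the pattern doesn't fit there, it returns None.
The match spans [0:3] → 'sov'.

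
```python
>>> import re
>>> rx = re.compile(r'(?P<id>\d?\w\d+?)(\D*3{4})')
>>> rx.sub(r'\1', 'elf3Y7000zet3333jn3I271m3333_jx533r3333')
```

The pattern matches optionally a digit, then a word character, then one or more of a digit (lazy) (captured as 'id'); then zero or more of a non-digit, then exactly 4 of the literal '3' (captured).
Matches: at [3:16] → '3Y7000zet3333'; at [18:28] → '3I271m3333'; at [30:39] → 'x533r3333'.
`\1` in the replacement pulls in group 1's text for each match.

'elf3Y7000jn3I271_jx533'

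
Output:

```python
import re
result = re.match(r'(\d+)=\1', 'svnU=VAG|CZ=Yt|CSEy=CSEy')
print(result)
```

None

`re.match` only tries the pattern at the start of the string.
Here position 0 doesn't satisfy it, so the call returns None.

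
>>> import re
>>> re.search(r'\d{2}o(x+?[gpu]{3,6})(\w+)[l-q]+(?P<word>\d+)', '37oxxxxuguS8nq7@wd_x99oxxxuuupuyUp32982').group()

'37oxxxxuguS8nq7'

Pattern: exactly 2 of a digit, then the literal 'o'; then one or more of the literal 'x' (lazy), then 3 to 6 of one of [gpu] (captured); then one or more of a word character (captured); then one or more of a character in [l-q]; then one or more of a digit (captured as 'word').
Unlike `match`, `search` isn't anchored — it looks for the pattern anywhere in the string.
The match spans [0:15] → '37oxxxxuguS8nq7'.
Captured: group 1 = 'xxxxugu', group 2 = 'S8n', group 3 = '7'.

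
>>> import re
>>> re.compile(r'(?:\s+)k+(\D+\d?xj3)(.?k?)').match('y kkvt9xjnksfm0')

`re.match` won't scan ahead — the pattern has to work from the very first character.
Here position 0 doesn't satisfy it, so the call returns None.

None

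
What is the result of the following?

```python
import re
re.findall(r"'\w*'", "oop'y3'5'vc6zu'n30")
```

Since nothing is captured, `findall` lists the 2 matched substrings directly.

["'y3'", "'vc6zu'"]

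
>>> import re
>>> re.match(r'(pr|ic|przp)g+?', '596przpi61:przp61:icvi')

None

`re.match` won't scan ahead — the pattern has to work from the very first character.
Here position 0 doesn't satisfy it, so the call returns None.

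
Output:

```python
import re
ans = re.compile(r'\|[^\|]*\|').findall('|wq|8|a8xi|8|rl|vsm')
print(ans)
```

['|wq|', '|a8xi|', '|rl|']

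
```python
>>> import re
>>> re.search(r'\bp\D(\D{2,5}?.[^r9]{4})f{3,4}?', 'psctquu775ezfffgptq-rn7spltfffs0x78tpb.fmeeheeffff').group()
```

'psctquu775ezfff'

This matches a word boundary (`\b`, zero-width); then a literal 'p', then a non-digit; then 2 to 5 of a non-digit (lazy), then any character, then exactly 4 of any character except [r9] (captured); then 3 to 4 of a literal 'f' (lazy).
`re.search` scans for the first position where the pattern succeeds.
The match spans [0:15] → 'psctquu775ezfff'.
Captured: group 1 = 'ctquu775ez'.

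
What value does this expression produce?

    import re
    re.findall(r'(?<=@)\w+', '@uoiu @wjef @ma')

The `(?=…)`/`(?<=…)` assertion just peeks at neighbouring text; it doesn't advance the match position.
Matches: at [1:5] → 'uoiu'; at [7:11] → 'wjef'; at [13:15] → 'ma'.
`findall` yields the raw match text (3 of them) because the pattern has no groups.

['uoiu', 'wjef', 'ma']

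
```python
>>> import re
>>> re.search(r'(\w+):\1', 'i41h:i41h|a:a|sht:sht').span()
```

(0, 9)

`\1` is not a pattern — it's the concrete string captured by group 1, re-applied verbatim.
Unlike `match`, `search` isn't anchored — it looks for the pattern anywhere in the string.
The match spans [0:9] → 'i41h:i41h'.
Captured: group 1 = 'i41h'.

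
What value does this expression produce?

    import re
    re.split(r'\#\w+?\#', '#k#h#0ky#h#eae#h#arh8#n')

Matches to split on: at [0:3] → '#k#'; at [4:9] → '#0ky#'; at [10:15] → '#eae#'; at [16:22] → '#arh8#'.
Each match becomes a cut point; 5 segments remain.

['', 'h', 'h', 'h', 'n']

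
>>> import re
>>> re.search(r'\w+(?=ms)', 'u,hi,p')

None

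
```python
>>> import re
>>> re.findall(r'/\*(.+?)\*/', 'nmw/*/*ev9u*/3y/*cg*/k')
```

Because there's exactly one group, `findall` drops the full match and keeps group 1 from each hit.

['/*ev9u', 'cg']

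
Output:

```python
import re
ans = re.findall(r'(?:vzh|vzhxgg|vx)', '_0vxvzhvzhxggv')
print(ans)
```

['vx', 'vzh', 'vzh']

The regex engine tests alternatives in the order written; an earlier branch that matches wins even if a later one would match more.
Since nothing is captured, `findall` lists the 3 matched substrings directly.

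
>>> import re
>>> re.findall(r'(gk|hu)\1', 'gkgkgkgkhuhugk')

['gk', 'gk', 'hu']

A backreference is literal: `\1` must see the identical characters the first group matched.
Matches: at [0:4] match 'gkgk', group 1 = 'gk'; at [4:8] match 'gkgk', group 1 = 'gk'; at [8:12] match 'huhu', group 1 = 'hu'.
One capturing group, so `findall` returns just the captured substring from each match — 3 in all.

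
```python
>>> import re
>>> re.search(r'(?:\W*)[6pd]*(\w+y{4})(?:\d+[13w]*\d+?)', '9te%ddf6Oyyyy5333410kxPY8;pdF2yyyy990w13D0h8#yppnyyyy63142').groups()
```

Pattern: zero or more of a non-word character (non-capturing group); then zero or more of one of [6pd]; then one or more of a word character, then exactly 4 of the literal 'y' (captured); then one or more of a digit, then zero or more of one of [13w], then one or more of a digit (lazy) (non-capturing group).
`search` walks the string left to right and returns the first match it finds.
The match spans [3:20] → '%ddf6Oyyyy5333410'.
Captured: group 1 = 'f6Oyyyy'.

('f6Oyyyy',)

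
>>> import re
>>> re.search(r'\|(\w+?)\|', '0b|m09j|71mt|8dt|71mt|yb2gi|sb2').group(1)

'm09j'

`search` walks the string left to right and returns the first match it finds.
The match spans [2:8] → '|m09j|'.
Captured: group 1 = 'm09j'.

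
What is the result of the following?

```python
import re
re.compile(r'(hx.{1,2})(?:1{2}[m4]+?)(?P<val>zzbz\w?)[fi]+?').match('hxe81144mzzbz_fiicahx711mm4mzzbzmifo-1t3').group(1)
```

The match spans [0:15] → 'hxe81144mzzbz_f'.
Captured: group 1 = 'hxe8', group 2 = 'zzbz_'.

'hxe8'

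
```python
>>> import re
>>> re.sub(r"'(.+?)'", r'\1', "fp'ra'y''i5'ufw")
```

With the lazy modifier that quantifier settles for the fewest repetitions that let the rest of the pattern succeed (the atoms after it are unaffected and can still be greedy).
`\1` in the replacement pulls in group 1's text for each match.

"fpray'i5ufw"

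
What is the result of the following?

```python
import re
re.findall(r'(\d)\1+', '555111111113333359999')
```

['5', '1', '3', '9']

A backreference is literal: `\1` must see the identical characters the first group matched.
`findall` collects group 1 from each match (4 total).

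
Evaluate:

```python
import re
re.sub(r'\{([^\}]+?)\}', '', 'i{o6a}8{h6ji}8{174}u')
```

Each match is replaced by ''.

'i88u'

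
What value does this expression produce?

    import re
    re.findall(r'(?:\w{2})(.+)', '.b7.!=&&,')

['.!=&&,']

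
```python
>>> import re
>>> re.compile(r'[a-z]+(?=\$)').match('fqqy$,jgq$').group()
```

Because the assertion is zero-width, the text it checks is not consumed and won't appear in the result.
With `match`, the pattern is implicitly anchored at the beginning.
The match spans [0:4] → 'fqqy'.

'fqqy'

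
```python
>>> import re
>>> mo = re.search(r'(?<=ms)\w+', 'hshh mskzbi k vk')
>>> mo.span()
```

Because the assertion is zero-width, the text it checks is not consumed and won't appear in the result.
`re.search` tries every starting position until one works.
The match spans [7:11] → 'kzbi'.

(7, 11)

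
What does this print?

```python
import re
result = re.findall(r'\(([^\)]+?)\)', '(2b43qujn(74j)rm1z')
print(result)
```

['2b43qujn(74j']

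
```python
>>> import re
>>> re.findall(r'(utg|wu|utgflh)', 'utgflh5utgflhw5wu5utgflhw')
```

Alternation tries branches left to right and keeps the first one that lets the overall match succeed at that position.
Walking the string: at [0:3] match 'utg', group 1 = 'utg'; at [7:10] match 'utg', group 1 = 'utg'; at [15:17] match 'wu', group 1 = 'wu'; at [18:21] match 'utg', group 1 = 'utg'.
One capturing group, so `findall` returns just the captured substring from each match — 4 in all.

['utg', 'utg', 'wu', 'utg']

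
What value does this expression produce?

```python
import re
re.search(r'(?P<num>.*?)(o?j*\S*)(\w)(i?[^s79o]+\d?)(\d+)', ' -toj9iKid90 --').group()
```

The pattern matches zero or more of any character (lazy) (captured as 'num'); then optionally the literal 'o', then zero or more of a literal 'j', then zero or more of a non-whitespace character (captured); then a word character (captured); then optionally the literal 'i', then one or more of any character except [s79o], then optionally a digit (captured); then one or more of a digit (captured).
`search` walks the string left to right and returns the first match it finds.
The match spans [0:12] → ' -toj9iKid90'.
Captured: group 1 = ' ', group 2 = '-toj9iK', group 3 = 'i', group 4 = 'd9', group 5 = '0'.

' -toj9iKid90'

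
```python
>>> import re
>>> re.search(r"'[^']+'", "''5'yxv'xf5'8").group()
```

`re.search` tries every starting position until one works.
The match spans [1:4] → "'5'".

"'5'"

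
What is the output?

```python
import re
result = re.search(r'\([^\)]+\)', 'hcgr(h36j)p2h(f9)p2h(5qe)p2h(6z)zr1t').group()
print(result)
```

(h36j)

Unlike `match`, `search` isn't anchored — it looks for the pattern anywhere in the string.
The match spans [4:10] → '(h36j)'.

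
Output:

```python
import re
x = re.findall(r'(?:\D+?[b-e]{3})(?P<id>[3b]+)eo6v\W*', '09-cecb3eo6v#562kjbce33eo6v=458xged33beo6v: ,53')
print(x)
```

Because the quantifier is non-greedy, it stops expanding at the earliest point where the rest of the pattern can succeed.
With a single group, `findall` returns only what that group captured — 2 items.

['b3', '33']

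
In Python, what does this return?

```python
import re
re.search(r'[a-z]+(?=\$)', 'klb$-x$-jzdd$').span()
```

The positive lookaround only admits positions where the adjacent text matches; those characters stay outside the span.
The match spans [0:3] → 'klb'.

(0, 3)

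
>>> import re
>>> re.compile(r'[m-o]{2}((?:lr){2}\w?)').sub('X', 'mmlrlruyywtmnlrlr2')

Pattern: exactly 2 of a character in [m-o]; then the literal 'lr' repeated 2 times, then optionally a word character (captured).
Each match is replaced by 'X'.

'XyywtX'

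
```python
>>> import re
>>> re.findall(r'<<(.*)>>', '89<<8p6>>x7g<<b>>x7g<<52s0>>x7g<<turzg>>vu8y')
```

Walking the string: at [2:40] match '<<8p6>>x7g<<b>>x7g<<52s0>>x7g<<turzg>>', group 1 = '8p6>>x7g<<b>>x7g<<52s0>>x7g<<turzg'.
One capturing group, so `findall` returns just the captured substring from the one match — 1 in all.

['8p6>>x7g<<b>>x7g<<52s0>>x7g<<turzg']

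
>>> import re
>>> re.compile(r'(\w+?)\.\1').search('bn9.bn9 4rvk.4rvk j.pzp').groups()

('bn9',)

The backreference `\1` re-matches whatever the first group consumed, character for character.
`re.search` scans for the first position where the pattern succeeds.
The match spans [0:7] → 'bn9.bn9'.
Captured: group 1 = 'bn9'.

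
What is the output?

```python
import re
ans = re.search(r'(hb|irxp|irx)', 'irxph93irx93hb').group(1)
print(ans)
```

irxp

The match spans [0:4] → 'irxp'.
Captured: group 1 = 'irxp'.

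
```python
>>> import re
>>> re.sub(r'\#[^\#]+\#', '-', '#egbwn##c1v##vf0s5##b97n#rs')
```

Matches: at [0:7] → '#egbwn#'; at [7:12] → '#c1v#'; at [12:19] → '#vf0s5#'; at [19:25] → '#b97n#'.
Every occurrence is swapped for '-'.

'----rs'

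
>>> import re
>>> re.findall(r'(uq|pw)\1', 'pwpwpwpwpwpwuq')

['pw', 'pw', 'pw']

The backreference `\1` re-matches whatever the first group consumed, character for character.
Scanning left to right: at [0:4] match 'pwpw', group 1 = 'pw'; at [4:8] match 'pwpw', group 1 = 'pw'; at [8:12] match 'pwpw', group 1 = 'pw'.
`findall` collects group 1 from each match (3 total).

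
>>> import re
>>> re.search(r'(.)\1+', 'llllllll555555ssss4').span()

(0, 8)

`\1` has to match the exact text group 1 already captured.
Unlike `match`, `search` isn't anchored — it looks for the pattern anywhere in the string.
The match spans [0:8] → 'llllllll'.
Captured: group 1 = 'l'.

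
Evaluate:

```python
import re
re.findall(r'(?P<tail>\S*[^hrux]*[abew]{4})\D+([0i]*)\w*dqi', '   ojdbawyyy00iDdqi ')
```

[]

This matches zero or more of a non-whitespace character, then zero or more of any character except [hrux], then exactly 4 of one of [abew] (captured as 'tail'); then one or more of a non-digit; then zero or more of one of [0i] (captured); then zero or more of a word character, then the literal 'dqi'.
2 groups means each result is a tuple of 2 captured strings — 0 here.
Nothing in the string satisfies the pattern, so the list is empty.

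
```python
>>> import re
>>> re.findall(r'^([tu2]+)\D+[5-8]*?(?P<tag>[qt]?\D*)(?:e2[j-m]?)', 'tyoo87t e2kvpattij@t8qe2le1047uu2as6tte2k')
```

Pattern: anchored at the start of the string; then one or more of one of [tu2] (captured); then one or more of a non-digit, then zero or more of a character in [5-8] (lazy); then optionally one of [qt], then zero or more of a non-digit (captured as 'tag'); then the literal 'e2', then optionally a character in [j-m] (non-capturing group).
Matches: at [0:11] match 'tyoo87t e2k', groups = ('t', 't ').
`findall` packs the 2 group values into a tuple for every match.

[('t', 't ')]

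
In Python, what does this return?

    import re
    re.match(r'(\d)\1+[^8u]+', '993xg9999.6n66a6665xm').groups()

`\1` has to match the exact text group 1 already captured.
`match` is anchored at position 0; if the pattern doesn't fit there, it returns None.
The match spans [0:21] → '993xg9999.6n66a6665xm'.
Captured: group 1 = '9'.

('9',)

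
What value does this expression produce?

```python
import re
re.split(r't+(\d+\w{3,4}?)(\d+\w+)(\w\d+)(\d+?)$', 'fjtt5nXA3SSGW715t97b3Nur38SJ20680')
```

With a capturing group present, the delimiter's captured portion is kept in the result list.

['fj', '5nXA', '3SSGW715t97b3Nur38SJ20', '68', '0', '']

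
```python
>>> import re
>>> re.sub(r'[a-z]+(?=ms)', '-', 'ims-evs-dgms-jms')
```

Because the assertion is zero-width, the text it checks is not consumed and won't appear in the result.
Every occurrence is swapped for '-'.

'-ms-evs--ms--ms'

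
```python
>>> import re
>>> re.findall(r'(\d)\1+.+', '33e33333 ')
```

`\1` has to match the exact text group 1 already captured.
With a single group, `findall` returns only what that group captured — 1 item.

['3']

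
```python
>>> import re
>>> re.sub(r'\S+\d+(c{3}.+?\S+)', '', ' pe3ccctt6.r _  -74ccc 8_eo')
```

'  _  '

Pattern: one or more of a non-whitespace character; then one or more of a digit; then exactly 3 of a literal 'c', then one or more of any character (lazy), then one or more of a non-whitespace character (captured).
The `?` after the quantifier makes it lazy — it takes as little as possible before letting the rest of the pattern try.
Matches: at [1:12] → 'pe3ccctt6.r'; at [16:27] → '-74ccc 8_eo'.
`sub` substitutes '' at each match site.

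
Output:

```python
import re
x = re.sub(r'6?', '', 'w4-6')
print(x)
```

Pattern: optionally a literal '6'.
Matches: at [0:0] → ''; at [1:1] → ''; at [2:2] → ''; at [3:4] → '6'; at [4:4] → ''.
Each match is replaced by ''.

w4-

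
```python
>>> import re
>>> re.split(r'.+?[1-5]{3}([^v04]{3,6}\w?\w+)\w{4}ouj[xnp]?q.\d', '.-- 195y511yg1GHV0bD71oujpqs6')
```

This matches one or more of any character (lazy), then exactly 3 of a character in [1-5]; then 3 to 6 of any character except [v04], then optionally a word character, then one or more of a word character (captured); then exactly 4 of a word character, then the literal 'ouj', then optionally one of [xnp]; then the literal 'q', then any character, then a digit.
`re.split` interleaves the captured-group text with the surrounding fragments.

['', 'yg1GHV0', '']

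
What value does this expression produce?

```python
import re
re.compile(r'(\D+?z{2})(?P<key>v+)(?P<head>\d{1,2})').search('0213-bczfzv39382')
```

Pattern: one or more of a non-digit (lazy), then exactly 2 of a literal 'z' (captured); then one or more of a literal 'v' (captured as 'key'); then 1 to 2 of a digit (captured as 'head').
`search` walks the string left to right and returns the first match it finds.
Here nothing in the string fits, so the call returns None.

None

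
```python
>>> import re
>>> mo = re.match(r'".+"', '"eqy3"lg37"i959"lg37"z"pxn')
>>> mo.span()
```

(0, 23)

`match` is anchored at position 0; if the pattern doesn't fit there, it returns None.
The match spans [0:23] → '"eqy3"lg37"i959"lg37"z"'.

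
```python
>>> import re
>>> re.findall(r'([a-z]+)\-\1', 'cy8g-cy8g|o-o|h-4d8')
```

['o']

The backreference `\1` re-matches whatever the first group consumed, character for character.
One capturing group, so `findall` returns just the captured substring from the one match — 1 in all.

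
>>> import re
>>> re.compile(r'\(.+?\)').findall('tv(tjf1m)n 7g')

Matches: at [2:9] → '(tjf1m)'.
No capturing groups, so `findall` returns the 1 full match string.

['(tjf1m)']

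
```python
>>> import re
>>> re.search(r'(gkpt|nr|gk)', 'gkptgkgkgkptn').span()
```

(0, 4)

Branches in `(...|...)` are attempted left-to-right; the first branch that allows the whole pattern to succeed is taken.
`re.search` scans for the first position where the pattern succeeds.
The match spans [0:4] → 'gkpt'.
Captured: group 1 = 'gkpt'.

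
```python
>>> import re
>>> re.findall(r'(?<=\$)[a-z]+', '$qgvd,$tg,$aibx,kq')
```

['qgvd', 'tg', 'aibx']

Because the assertion is zero-width, the text it checks is not consumed and won't appear in the result.
Scanning left to right: at [1:5] → 'qgvd'; at [7:9] → 'tg'; at [11:15] → 'aibx'.
Since nothing is captured, `findall` lists the 3 matched substrings directly.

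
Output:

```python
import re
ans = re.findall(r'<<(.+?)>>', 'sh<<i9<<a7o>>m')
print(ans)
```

['i9<<a7o']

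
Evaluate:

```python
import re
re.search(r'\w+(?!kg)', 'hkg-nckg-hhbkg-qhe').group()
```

'hkg'

The negative lookaround is zero-width — it rules out positions where the adjacent text would match, without consuming anything.
`re.search` tries every starting position until one works.
The match spans [0:3] → 'hkg'.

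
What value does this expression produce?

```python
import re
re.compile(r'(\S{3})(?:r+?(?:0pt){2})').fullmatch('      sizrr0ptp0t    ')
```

This matches exactly 3 of a non-whitespace character (captured); then one or more of the literal 'r' (lazy), then the literal '0pt' repeated 2 times (non-capturing group).
`re.fullmatch` is like wrapping the pattern in `^…$` (in single-line mode).
Here the pattern can't cover the whole string, so the call returns None.

None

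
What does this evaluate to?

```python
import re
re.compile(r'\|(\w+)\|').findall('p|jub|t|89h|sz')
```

['jub', '89h']

Because there's exactly one group, `findall` drops the full match and keeps group 1 from each hit.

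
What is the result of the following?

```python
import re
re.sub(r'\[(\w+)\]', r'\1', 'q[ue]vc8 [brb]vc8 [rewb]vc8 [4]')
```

'quevc8 brbvc8 rewbvc8 4'

`\1` in the replacement pulls in group 1's text for each match.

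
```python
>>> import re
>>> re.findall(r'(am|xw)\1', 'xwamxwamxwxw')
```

['xw']

A backreference is literal: `\1` must see the identical characters the first group matched.
One capturing group, so `findall` returns just the captured substring from the one match — 1 in all.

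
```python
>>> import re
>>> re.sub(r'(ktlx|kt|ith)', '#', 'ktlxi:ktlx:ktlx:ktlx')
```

Alternation isn't longest-match — the leftmost alternative that fits at this position is chosen.
Matches: at [0:4] → 'ktlx'; at [6:10] → 'ktlx'; at [11:15] → 'ktlx'; at [16:20] → 'ktlx'.
Each match is replaced by '#'.

'#i:#:#:#'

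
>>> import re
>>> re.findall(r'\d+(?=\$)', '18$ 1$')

The `(?=…)`/`(?<=…)` assertion just peeks at neighbouring text; it doesn't advance the match position.
No capturing groups, so `findall` returns the 2 full match strings.

['18', '1']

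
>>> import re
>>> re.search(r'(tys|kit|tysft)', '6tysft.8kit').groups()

('tys',)

Branches in `(...|...)` are attempted left-to-right; the first branch that allows the whole pattern to succeed is taken.
`re.search` tries every starting position until one works.
The match spans [1:4] → 'tys'.
Captured: group 1 = 'tys'.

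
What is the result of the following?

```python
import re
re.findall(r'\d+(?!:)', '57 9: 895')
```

['57', '895']

`(?!…)`/`(?<!…)` only lets a position through if the neighbouring text does NOT match; no characters are consumed.
Walking the string: at [0:2] → '57'; at [6:9] → '895'.
`findall` yields the raw match text (2 of them) because the pattern has no groups.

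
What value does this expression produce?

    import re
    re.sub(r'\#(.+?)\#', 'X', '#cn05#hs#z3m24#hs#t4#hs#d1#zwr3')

Lazy quantifiers expand one character at a time until the remainder of the pattern can match.
Matches: at [0:6] → '#cn05#'; at [8:15] → '#z3m24#'; at [17:21] → '#t4#'; at [23:27] → '#d1#'.
`sub` substitutes 'X' at each match site.

'XhsXhsXhsXzwr3'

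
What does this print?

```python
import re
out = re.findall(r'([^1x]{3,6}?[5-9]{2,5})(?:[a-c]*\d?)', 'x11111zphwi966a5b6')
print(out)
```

['zphwi966']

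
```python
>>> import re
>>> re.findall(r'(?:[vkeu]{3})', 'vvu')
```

['vvu']

This matches exactly 3 of one of [vkeu] (non-capturing group).
No capturing groups, so `findall` returns the 1 full match string.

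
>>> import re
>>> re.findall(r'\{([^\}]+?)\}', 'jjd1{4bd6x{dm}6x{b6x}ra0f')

With a single group, `findall` returns only what that group captured — 2 items.

['4bd6x{dm', 'b6x']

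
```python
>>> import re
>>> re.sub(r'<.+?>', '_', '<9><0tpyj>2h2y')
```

The `?` after the quantifier makes it lazy — it takes as little as possible before letting the rest of the pattern try.
Every occurrence is swapped for '_'.

'__2h2y'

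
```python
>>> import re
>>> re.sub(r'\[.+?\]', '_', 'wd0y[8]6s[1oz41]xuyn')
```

'wd0y_6s_xuyn'

A non-greedy quantifier consumes as few characters as it can — just enough that the remainder of the pattern still matches from where it stops; whatever follows it matches normally.
Matches: at [4:7] → '[8]'; at [9:16] → '[1oz41]'.
Each match is replaced by '_'.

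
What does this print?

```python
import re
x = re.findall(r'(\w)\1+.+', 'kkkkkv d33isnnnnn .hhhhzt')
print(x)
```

['k']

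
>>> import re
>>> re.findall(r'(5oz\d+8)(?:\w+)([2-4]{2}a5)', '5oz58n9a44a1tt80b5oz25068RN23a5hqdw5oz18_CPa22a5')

This matches the literal '5oz', then one or more of a digit, then a literal '8' (captured); then one or more of a word character (non-capturing group); then exactly 2 of a character in [2-4], then the literal 'a5' (captured).
Walking the string: at [0:48] match '5oz58n9a44a1tt80b5oz25068RN23a5hqdw5oz18_CPa22a5', groups = ('5oz58', '22a5').
Multiple groups make `findall` return tuples — one 2-tuple for the one match.

[('5oz58', '22a5')]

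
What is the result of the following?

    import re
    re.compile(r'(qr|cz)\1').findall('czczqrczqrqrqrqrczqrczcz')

['cz', 'qr', 'qr', 'cz']

`\1` is not a pattern — it's the concrete string captured by group 1, re-applied verbatim.
Because there's exactly one group, `findall` drops the full match and keeps group 1 from each hit.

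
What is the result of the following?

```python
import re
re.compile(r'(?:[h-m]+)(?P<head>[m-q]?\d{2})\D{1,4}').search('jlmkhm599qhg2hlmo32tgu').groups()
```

The match spans [13:22] → 'hlmo32tgu'.
Captured: group 1 = 'o32'.

('o32',)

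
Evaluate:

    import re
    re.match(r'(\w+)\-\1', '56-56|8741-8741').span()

(0, 5)

`\1` is not a pattern — it's the concrete string captured by group 1, re-applied verbatim.
With `match`, the pattern is implicitly anchored at the beginning.
The match spans [0:5] → '56-56'.
Captured: group 1 = '56'.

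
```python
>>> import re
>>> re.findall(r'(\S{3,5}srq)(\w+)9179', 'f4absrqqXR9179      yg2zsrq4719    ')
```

[('f4absrq', 'qXR')]

Pattern: 3 to 5 of a non-whitespace character, then the literal 'srq' (captured); then one or more of a word character (captured); then the literal '917', then a literal '9'.
With 2 capturing groups, `findall` returns a 2-tuple per match.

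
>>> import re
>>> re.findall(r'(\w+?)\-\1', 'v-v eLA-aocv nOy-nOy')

The backreference `\1` re-matches whatever the first group consumed, character for character.
One capturing group, so `findall` returns just the captured substring from each match — 2 in all.

['v', 'nOy']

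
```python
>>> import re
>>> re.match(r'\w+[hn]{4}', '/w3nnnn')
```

None

The pattern matches one or more of a word character; then exactly 4 of one of [hn].
`match` is anchored at position 0; if the pattern doesn't fit there, it returns None.
Here position 0 doesn't satisfy it, so the call returns None.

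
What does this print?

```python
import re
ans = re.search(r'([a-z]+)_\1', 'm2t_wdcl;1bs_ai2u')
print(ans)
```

A backreference is literal: `\1` must see the identical characters the first group matched.
`re.search` tries every starting position until one works.
Here no position works, so the call returns None.

None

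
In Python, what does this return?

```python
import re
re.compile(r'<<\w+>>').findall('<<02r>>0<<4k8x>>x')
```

['<<02r>>', '<<4k8x>>']

Scanning left to right: at [0:7] → '<<02r>>'; at [8:16] → '<<4k8x>>'.
`findall` yields the raw match text (2 of them) because the pattern has no groups.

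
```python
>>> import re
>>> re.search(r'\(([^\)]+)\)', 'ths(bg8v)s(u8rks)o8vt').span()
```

The match spans [3:9] → '(bg8v)'.

(3, 9)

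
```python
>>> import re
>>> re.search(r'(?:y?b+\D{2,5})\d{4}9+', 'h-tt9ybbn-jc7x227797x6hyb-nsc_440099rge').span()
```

(23, 36)

This matches optionally the literal 'y', then one or more of a literal 'b', then 2 to 5 of a non-digit (non-capturing group); then exactly 4 of a digit, then one or more of a literal '9'.
`re.search` tries every starting position until one works.
The match spans [23:36] → 'yb-nsc_440099'.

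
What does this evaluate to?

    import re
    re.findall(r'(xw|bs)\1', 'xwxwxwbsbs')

['xw', 'bs']

After group 1 captures some text, `\1` only succeeds where that same text appears again.
`findall` collects group 1 from each match (2 total).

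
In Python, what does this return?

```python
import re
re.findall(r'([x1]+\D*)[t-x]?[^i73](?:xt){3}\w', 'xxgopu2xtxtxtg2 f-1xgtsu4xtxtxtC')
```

The pattern matches one or more of one of [x1], then zero or more of a non-digit (captured); then optionally a character in [t-x], then any character except [i73]; then the literal 'xt' repeated 3 times, then a word character.
One capturing group, so `findall` returns just the captured substring from each match — 2 in all.

['xxgopu', '1xgtsu']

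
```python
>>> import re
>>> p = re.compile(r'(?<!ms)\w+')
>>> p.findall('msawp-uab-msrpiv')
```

['msawp', 'uab', 'msrpiv']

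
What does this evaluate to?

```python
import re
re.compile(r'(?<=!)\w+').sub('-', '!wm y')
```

The positive lookaround only admits positions where the adjacent text matches; those characters stay outside the span.
Each match is replaced by '-'.

'!- y'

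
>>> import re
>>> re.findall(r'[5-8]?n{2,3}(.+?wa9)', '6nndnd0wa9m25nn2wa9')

Pattern: optionally a character in [5-8], then 2 to 3 of the literal 'n'; then one or more of any character (lazy), then the literal 'wa9' (captured).
A `+?`/`*?`/`{m,n}?` starts at its minimum and grows only as far as needed for what follows to match.
Scanning left to right: at [0:10] match '6nndnd0wa9', group 1 = 'dnd0wa9'; at [12:19] match '5nn2wa9', group 1 = '2wa9'.
One capturing group, so `findall` returns just the captured substring from each match — 2 in all.

['dnd0wa9', '2wa9']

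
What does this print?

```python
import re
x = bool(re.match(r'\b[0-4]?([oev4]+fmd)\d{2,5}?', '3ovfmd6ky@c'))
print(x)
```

False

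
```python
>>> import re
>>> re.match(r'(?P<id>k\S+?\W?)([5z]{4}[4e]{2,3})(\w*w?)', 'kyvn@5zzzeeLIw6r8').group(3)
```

Pattern: the literal 'k', then one or more of a non-whitespace character (lazy), then optionally a non-word character (captured as 'id'); then exactly 4 of one of [5z], then 2 to 3 of one of [4e] (captured); then zero or more of a word character, then optionally the literal 'w' (captured).
`re.match` only tries the pattern at the start of the string.
The match spans [0:17] → 'kyvn@5zzzeeLIw6r8'.
Captured: group 1 = 'kyvn@', group 2 = '5zzzee', group 3 = 'LIw6r8'.

'LIw6r8'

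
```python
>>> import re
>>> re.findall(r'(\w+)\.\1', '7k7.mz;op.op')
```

A backreference is literal: `\1` must see the identical characters the first group matched.
Walking the string: at [7:12] match 'op.op', group 1 = 'op'.
`findall` collects group 1 from the one match (1 total).

['op']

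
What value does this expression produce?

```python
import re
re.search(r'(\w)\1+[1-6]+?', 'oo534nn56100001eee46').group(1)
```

After group 1 captures some text, `\1` only succeeds where that same text appears again.
`search` walks the string left to right and returns the first match it finds.
The match spans [0:3] → 'oo5'.
Captured: group 1 = 'o'.

'o'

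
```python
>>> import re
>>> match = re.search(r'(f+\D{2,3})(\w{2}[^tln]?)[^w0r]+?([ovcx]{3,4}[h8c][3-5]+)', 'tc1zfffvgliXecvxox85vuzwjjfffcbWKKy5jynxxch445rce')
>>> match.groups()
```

The match spans [4:20] → 'fffvgliXecvxox85'.
Captured: group 1 = 'fffvgl', group 2 = 'iXe', group 3 = 'vxox85'.

('fffvgl', 'iXe', 'vxox85')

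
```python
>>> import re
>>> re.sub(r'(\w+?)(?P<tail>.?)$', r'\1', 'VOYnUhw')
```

The `?` after the quantifier makes it lazy — it takes as little as possible before letting the rest of the pattern try.
Each match is replaced using the text its own group 1 captured.

'VOYnUh'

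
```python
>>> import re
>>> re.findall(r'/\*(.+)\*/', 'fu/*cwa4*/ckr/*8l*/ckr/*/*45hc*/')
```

Scanning left to right: at [2:32] match '/*cwa4*/ckr/*8l*/ckr/*/*45hc*/', group 1 = 'cwa4*/ckr/*8l*/ckr/*/*45hc'.
One capturing group, so `findall` returns just the captured substring from the one match — 1 in all.

['cwa4*/ckr/*8l*/ckr/*/*45hc']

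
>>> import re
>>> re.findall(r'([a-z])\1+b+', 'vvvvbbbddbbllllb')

`\1` has to match the exact text group 1 already captured.
`findall` collects group 1 from each match (3 total).

['v', 'd', 'l']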